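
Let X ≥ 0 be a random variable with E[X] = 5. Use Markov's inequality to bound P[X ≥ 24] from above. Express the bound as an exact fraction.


μ = E[X] = 5, a = 24.
Markov: P[X ≥ 24] ≤ μ/a = (5)/24 = 5/24.
Numerically: ≈ 0.208.
(Since a = 24 > μ = 5.000, the bound 5/24 is < 1 and informative.)

P[X ≥ 24] ≤ 5/24 ≈ 0.208.


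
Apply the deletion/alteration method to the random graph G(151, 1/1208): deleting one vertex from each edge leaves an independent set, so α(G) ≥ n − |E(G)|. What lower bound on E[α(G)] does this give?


E[|E(G)|] = C(151, 2)·p = 11325 · (1/1208) = 75/8.
E[α(G)] ≥ n − E[|E(G)|] = 151 − 75/8 = 1133/8.
Numerically: ≈ 141.62500.
(This is only a lower bound; the true E[α(G)] may be larger.)

E[α(G)] ≥ 1133/8 ≈ 141.62500.


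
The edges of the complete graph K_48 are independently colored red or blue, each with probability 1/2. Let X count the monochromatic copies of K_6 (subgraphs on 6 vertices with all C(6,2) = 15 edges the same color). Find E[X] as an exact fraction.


Let X = Σ_S X_S over the C(48, 6) = 12271512 subsets S of size 6, where X_S = 1 if the K_6 on S is monochromatic.
For a fixed S, the K_6 on S has C(6, 2) = 15 edges. P[all 15 edges red] = (1/2)^15, and likewise for blue, so P[monochromatic] = 2·(1/2)^15 = 2^{1 − 15} = 1/16384.
By linearity of expectation: E[X] = C(48, 6) · 2^{1 − 15} = 12271512 · 1/16384 = 1533939/2048.
Numerically: E[X] ≈ 748.993652.

E[X] = C(48,6)·2^(1−C(6,2)) = 1533939/2048 ≈ 748.993652.


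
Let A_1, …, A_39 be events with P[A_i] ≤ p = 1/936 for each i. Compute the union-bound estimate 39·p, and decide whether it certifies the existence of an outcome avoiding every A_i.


Union bound: P[∪_{i=1}^{39} A_i] ≤ Σ_i P[A_i] ≤ 39·p = 39·(1/936) = 1/24.
Numerically: 1/24 ≈ 0.041667.
Is 1/24 < 1? YES.
Since P[∪ A_i] ≤ 1/24 < 1, the complement has P[∩ A_i^c] ≥ 1 − 1/24 = 23/24 > 0, so some outcome avoids every A_i.

39·p = 1/24 ≈ 0.041667; existence CERTIFIED by the union bound.


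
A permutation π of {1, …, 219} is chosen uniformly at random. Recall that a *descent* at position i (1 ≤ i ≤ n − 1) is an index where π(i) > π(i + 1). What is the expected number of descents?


Write X = Σ X_I over i = 1, …, 218, with X_I the indicator of one descent.
There are 218 indicators.
For each fixed i, the pair (π(i), π(i+1)) is a uniformly random ordered pair of distinct values from {1, …, 219}; by symmetry P[π(i) > π(i+1)] = 1/2.
By linearity: E[X] = 218 · (1/2) = (219 − 1) · (1/2) = 109 ≈ 109.000000.

E[X] = 109 = 109.000000.


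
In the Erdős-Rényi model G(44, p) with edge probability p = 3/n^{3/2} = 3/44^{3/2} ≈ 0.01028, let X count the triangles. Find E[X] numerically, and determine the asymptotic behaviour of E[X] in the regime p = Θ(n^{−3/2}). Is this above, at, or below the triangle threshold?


Number of potential triangles: C(44, 3) = 13244.
Each occurs with probability p³ ≈ (0.01028)³ ≈ 1.085992e-06.
By linearity: E[X] = C(44, 3)·p³ ≈ 13244 · 1.085992e-06 ≈ 0.0144.
Since α = 3/2 > 1, p = c/n^{3/2} = o(1/n) is below the triangle threshold p ~ 1/n. Asymptotically E[X] ~ (c³/6)·n^{3(1−α)} = (3³/6)·n^{-1.5} → 0, so by Markov's inequality G has no triangles w.h.p.

E[X] ≈ 0.0144; in regime p = Θ(1/n^{3/2}) E[X] tends to 0 (below the triangle threshold p ~ 1/n).


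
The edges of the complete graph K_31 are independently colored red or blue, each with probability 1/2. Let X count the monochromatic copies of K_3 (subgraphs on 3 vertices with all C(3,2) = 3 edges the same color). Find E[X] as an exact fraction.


Let X = Σ_S X_S over the C(31, 3) = 4495 subsets S of size 3, where X_S = 1 if the K_3 on S is monochromatic.
For a fixed S, the K_3 on S has C(3, 2) = 3 edges. P[all 3 edges red] = (1/2)^3, and likewise for blue, so P[monochromatic] = 2·(1/2)^3 = 2^{1 − 3} = 1/4.
Summing: E[X] = C(31, 3) · 2^{1 − 3} = 4495 · 1/4 = 4495/4.
Numerically: E[X] ≈ 1123.7500.

E[X] = C(31,3)·2^(1−C(3,2)) = 4495/4 ≈ 1123.7500.


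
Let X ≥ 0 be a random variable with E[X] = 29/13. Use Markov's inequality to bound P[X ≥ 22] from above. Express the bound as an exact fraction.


μ = E[X] = 29/13, a = 22.
Markov: P[X ≥ 22] ≤ μ/a = (29/13)/22 = 29/286.
Numerically: ≈ 0.1014.
(Since a = 22 > μ = 2.2308, the bound 29/286 is < 1 and informative.)

P[X ≥ 22] ≤ 29/286 ≈ 0.1014.


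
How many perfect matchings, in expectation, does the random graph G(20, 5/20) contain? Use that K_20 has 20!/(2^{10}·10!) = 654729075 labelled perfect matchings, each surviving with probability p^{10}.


K_20 has 20!/(2^{10}·10!) = 654729075 labelled perfect matchings.
For each such perfect matching H, let X_H = 1 if all 10 edges of H are present in G. Then P[X_H = 1] = p^{10} = (1/4)^{10} = 1/1048576.
By linearity of expectation: E[X] = Σ_H E[X_H] = 654729075 · p^{10} = 654729075 · 1/1048576 = 654729075/1048576.
Numerically: E[X] ≈ 624.4.

E[X] = 654729075 · (1/4)^{10} = 654729075/1048576 ≈ 624.4.


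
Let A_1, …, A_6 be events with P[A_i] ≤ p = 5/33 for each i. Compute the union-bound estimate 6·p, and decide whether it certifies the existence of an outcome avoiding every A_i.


Union bound: P[∪_{i=1}^{6} A_i] ≤ Σ_i P[A_i] ≤ 6·p = 6·(5/33) = 10/11.
Numerically: 10/11 ≈ 0.9091.
Is 10/11 < 1? YES.
Since P[∪ A_i] ≤ 10/11 < 1, the complement has P[∩ A_i^c] ≥ 1 − 10/11 = 1/11 > 0, so some outcome avoids every A_i.

6·p = 10/11 ≈ 0.9091; existence CERTIFIED by the union bound.


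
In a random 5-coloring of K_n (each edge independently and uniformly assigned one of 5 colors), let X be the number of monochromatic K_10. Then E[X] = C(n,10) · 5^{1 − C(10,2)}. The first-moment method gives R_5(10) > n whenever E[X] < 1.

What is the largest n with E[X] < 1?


We need C(n, 10) · 5^{1 − 45} < 1, i.e. C(n, 10) < 5^{45 − 1} = 5684341886080801486968994140625.
Check values of n near the boundary:
  n = 5388: C(5388, 10) = 5634865093375880654852250419586; 5634865093375880654852250419586 < 5684341886080801486968994140625? YES
  n = 5389: C(5389, 10) = 5645340767466558997768874792926; 5645340767466558997768874792926 < 5684341886080801486968994140625? YES
  n = 5390: C(5390, 10) = 5655833965919099070255434039753; 5655833965919099070255434039753 < 5684341886080801486968994140625? YES
  n = 5391: C(5391, 10) = 5666344714787188828795213697883; 5666344714787188828795213697883 < 5684341886080801486968994140625? YES
  n = 5392: C(5392, 10) = 5676873040158402483252283957448; 5676873040158402483252283957448 < 5684341886080801486968994140625? YES
  n = 5393: C(5393, 10) = 5687418968154238267170642278008; 5687418968154238267170642278008 < 5684341886080801486968994140625? NO
The largest n with C(n, 10) < 5684341886080801486968994140625 is n = 5392 (where E[X] = 5676873040158402483252283957448/5684341886080801486968994140625 ≈ 0.99869). Hence R_5(10) > 5392, i.e. R_5(10) ≥ 5393.

Largest n = 5392; hence R_5(10) > 5392.


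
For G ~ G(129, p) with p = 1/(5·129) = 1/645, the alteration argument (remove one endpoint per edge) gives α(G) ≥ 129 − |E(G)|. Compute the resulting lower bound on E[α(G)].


E[|E(G)|] = C(129, 2)·p = 8256 · (1/645) = 64/5.
E[α(G)] ≥ n − E[|E(G)|] = 129 − 64/5 = 581/5.
Numerically: ≈ 116.20000.
(This is only a lower bound; the true E[α(G)] may be larger.)

E[α(G)] ≥ 581/5 ≈ 116.20000.


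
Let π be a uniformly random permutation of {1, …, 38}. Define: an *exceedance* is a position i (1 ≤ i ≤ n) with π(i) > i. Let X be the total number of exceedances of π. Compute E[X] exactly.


Write X = Σ_{i=1}^{38} X_i, where X_i = 1_{π(i) > i}.
For each fixed i, π(i) is uniform over {1, …, 38} (marginal of a uniform permutation), so P[π(i) > i] = (n − i)/n. Summing: Σ_{i=1}^{38} (n − i)/n = (0 + 1 + … + 37)/38 = 38(38 − 1)/(2·38) = (38 − 1)/2.
Hence E[X] = Σ_{i=1}^{38} (38 − i)/38 = 37/2 ≈ 18.5000.

E[X] = 37/2 = 18.5000.


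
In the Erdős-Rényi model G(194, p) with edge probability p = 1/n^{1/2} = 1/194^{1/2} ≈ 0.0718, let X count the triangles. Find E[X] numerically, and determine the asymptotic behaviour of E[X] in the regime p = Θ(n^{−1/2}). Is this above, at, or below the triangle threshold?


Number of potential triangles: C(194, 3) = 1198144.
Each occurs with probability p³ ≈ (0.0718)³ ≈ 3.700815e-04.
By linearity: E[X] = C(194, 3)·p³ ≈ 1198144 · 3.700815e-04 ≈ 443.4110.
Since α = 1/2 < 1, p = c/n^{1/2} ≫ 1/n is above the triangle threshold p ~ 1/n. Asymptotically E[X] ~ (c³/6)·n^{3(1−α)} = (1³/6)·n^{1.5} → ∞; triangles are abundant w.h.p.

E[X] ≈ 443.4110; in regime p = Θ(1/n^{1/2}) E[X] diverges (above the triangle threshold p ~ 1/n).


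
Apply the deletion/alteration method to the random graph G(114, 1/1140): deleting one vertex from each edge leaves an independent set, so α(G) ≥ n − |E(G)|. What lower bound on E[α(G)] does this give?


E[|E(G)|] = C(114, 2)·p = 6441 · (1/1140) = 113/20.
E[α(G)] ≥ n − E[|E(G)|] = 114 − 113/20 = 2167/20.
Numerically: ≈ 108.3500.
(This is only a lower bound; the true E[α(G)] may be larger.)

E[α(G)] ≥ 2167/20 ≈ 108.3500.


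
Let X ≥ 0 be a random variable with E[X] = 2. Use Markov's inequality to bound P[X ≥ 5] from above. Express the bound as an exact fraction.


μ = E[X] = 2, a = 5.
Markov: P[X ≥ 5] ≤ μ/a = (2)/5 = 2/5.
Numerically: ≈ 0.400.
(Since a = 5 > μ = 2.000, the bound 2/5 is < 1 and informative.)

P[X ≥ 5] ≤ 2/5 ≈ 0.400.


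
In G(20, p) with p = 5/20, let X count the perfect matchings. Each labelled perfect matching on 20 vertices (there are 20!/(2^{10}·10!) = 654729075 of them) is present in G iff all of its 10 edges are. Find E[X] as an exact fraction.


K_20 has 20!/(2^{10}·10!) = 654729075 labelled perfect matchings.
For each such perfect matching H, let X_H = 1 if all 10 edges of H are present in G. Then P[X_H = 1] = p^{10} = (1/4)^{10} = 1/1048576.
Summing the indicators: E[X] = Σ_H E[X_H] = 654729075 · p^{10} = 654729075 · 1/1048576 = 654729075/1048576.
Numerically: E[X] ≈ 624.

E[X] = 654729075 · (1/4)^{10} = 654729075/1048576 ≈ 624.


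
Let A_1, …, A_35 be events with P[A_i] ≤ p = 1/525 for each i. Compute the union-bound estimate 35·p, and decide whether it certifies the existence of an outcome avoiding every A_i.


Union bound: P[∪_{i=1}^{35} A_i] ≤ Σ_i P[A_i] ≤ 35·p = 35·(1/525) = 1/15.
Numerically: 1/15 ≈ 0.0666667.
Is 1/15 < 1? YES.
Since P[∪ A_i] ≤ 1/15 < 1, the complement has P[∩ A_i^c] ≥ 1 − 1/15 = 14/15 > 0, so some outcome avoids every A_i.

35·p = 1/15 ≈ 0.0666667; existence CERTIFIED by the union bound.


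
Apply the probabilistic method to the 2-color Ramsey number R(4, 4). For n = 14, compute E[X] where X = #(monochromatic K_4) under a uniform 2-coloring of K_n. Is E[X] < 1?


E[X] = C(14, 4) · 2^{1 − 6} = 1001 · 2^{−5} = 1001/32.
As a reduced fraction: E[X] = 1001/32 ≈ 31.281250.
Is E[X] < 1? NO.
Since E[X] ≥ 1, the first-moment bound is inconclusive at n = 14; it does NOT by itself certify R(4, 4) > 14.

E[X] = 1001/32 ≈ 31.281250; E[X] ≥ 1; first-moment method inconclusive here.


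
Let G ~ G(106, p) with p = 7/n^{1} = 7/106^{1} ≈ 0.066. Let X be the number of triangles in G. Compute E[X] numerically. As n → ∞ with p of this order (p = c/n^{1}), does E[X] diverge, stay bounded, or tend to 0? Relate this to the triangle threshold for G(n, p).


Number of potential triangles: C(106, 3) = 192920.
Each occurs with probability p³ ≈ (0.066)³ ≈ 2.87989e-04.
By linearity: E[X] = C(106, 3)·p³ ≈ 192920 · 2.87989e-04 ≈ 55.559.
Here α = 1, so p = 7/n is exactly at the triangle threshold p ~ 1/n. Asymptotically E[X] → c³/6 = 7³/6 = 343/6 ≈ 57.167, a bounded constant. In this regime the triangle count is asymptotically Poisson(c³/6).

E[X] ≈ 55.559; in regime p = Θ(1/n^{1}) E[X] stays bounded (at the triangle threshold p ~ 1/n).


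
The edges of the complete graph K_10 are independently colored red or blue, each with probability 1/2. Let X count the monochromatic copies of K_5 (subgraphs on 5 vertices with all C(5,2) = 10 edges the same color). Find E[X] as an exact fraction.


Let X = Σ_S X_S over the C(10, 5) = 252 subsets S of size 5, where X_S = 1 if the K_5 on S is monochromatic.
For a fixed S, the K_5 on S has C(5, 2) = 10 edges. P[all 10 edges red] = (1/2)^10, and likewise for blue, so P[monochromatic] = 2·(1/2)^10 = 2^{1 − 10} = 1/512.
By linearity: E[X] = C(10, 5) · 2^{1 − 10} = 252 · 1/512 = 63/128.
Numerically: E[X] ≈ 0.4922.

E[X] = C(10,5)·2^(1−C(5,2)) = 63/128 ≈ 0.4922.


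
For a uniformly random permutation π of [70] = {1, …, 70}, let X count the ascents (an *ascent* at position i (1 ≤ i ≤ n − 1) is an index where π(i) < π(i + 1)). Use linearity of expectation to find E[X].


Write X = Σ X_I over i = 1, …, 69, with X_I the indicator of one ascent.
There are 69 indicators.
For each fixed i, the pair (π(i), π(i+1)) is a uniformly random ordered pair of distinct values from {1, …, 70}; by symmetry P[π(i) < π(i+1)] = 1/2.
By linearity: E[X] = 69 · (1/2) = (70 − 1) · (1/2) = 69/2 ≈ 34.5000.

E[X] = 69/2 = 34.5000.


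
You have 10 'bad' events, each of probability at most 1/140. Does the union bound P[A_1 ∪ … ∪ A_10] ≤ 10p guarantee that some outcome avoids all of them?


Union bound: P[∪_{i=1}^{10} A_i] ≤ Σ_i P[A_i] ≤ 10·p = 10·(1/140) = 1/14.
Numerically: 1/14 ≈ 0.0714.
Is 1/14 < 1? YES.
Since P[∪ A_i] ≤ 1/14 < 1, the complement has P[∩ A_i^c] ≥ 1 − 1/14 = 13/14 > 0, so some outcome avoids every A_i.

10·p = 1/14 ≈ 0.0714; existence CERTIFIED by the union bound.


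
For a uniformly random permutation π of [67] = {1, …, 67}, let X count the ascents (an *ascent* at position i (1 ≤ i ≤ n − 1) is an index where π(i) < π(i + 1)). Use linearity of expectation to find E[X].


Write X = Σ X_I over i = 1, …, 66, with X_I the indicator of one ascent.
There are 66 indicators.
For each fixed i, the pair (π(i), π(i+1)) is a uniformly random ordered pair of distinct values from {1, …, 67}; by symmetry P[π(i) < π(i+1)] = 1/2.
By linearity: E[X] = 66 · (1/2) = (67 − 1) · (1/2) = 33 ≈ 33.000.

E[X] = 33 = 33.000.


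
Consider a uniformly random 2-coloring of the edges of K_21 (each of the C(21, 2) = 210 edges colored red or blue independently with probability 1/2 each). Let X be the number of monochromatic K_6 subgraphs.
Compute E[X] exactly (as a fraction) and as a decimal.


Let X = Σ_S X_S over the C(21, 6) = 54264 subsets S of size 6, where X_S = 1 if the K_6 on S is monochromatic.
For a fixed S, the K_6 on S has C(6, 2) = 15 edges. P[all 15 edges red] = (1/2)^15, and likewise for blue, so P[monochromatic] = 2·(1/2)^15 = 2^{1 − 15} = 1/16384.
By linearity of expectation: E[X] = C(21, 6) · 2^{1 − 15} = 54264 · 1/16384 = 6783/2048.
Numerically: E[X] ≈ 3.31201.

E[X] = C(21,6)·2^(1−C(6,2)) = 6783/2048 ≈ 3.31201.


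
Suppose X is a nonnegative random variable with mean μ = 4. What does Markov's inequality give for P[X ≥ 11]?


μ = E[X] = 4, a = 11.
Markov: P[X ≥ 11] ≤ μ/a = (4)/11 = 4/11.
Numerically: ≈ 0.363636.
(Since a = 11 > μ = 4.000000, the bound 4/11 is < 1 and informative.)

P[X ≥ 11] ≤ 4/11 ≈ 0.363636.


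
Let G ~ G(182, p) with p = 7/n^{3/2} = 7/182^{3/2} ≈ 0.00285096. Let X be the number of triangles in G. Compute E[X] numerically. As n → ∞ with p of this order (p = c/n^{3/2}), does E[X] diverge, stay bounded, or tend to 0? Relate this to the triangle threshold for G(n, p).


Number of potential triangles: C(182, 3) = 988260.
Each occurs with probability p³ ≈ (0.00285096)³ ≈ 2.31724991e-08.
By linearity: E[X] = C(182, 3)·p³ ≈ 988260 · 2.31724991e-08 ≈ 0.022900.
Since α = 3/2 > 1, p = c/n^{3/2} = o(1/n) is below the triangle threshold p ~ 1/n. Asymptotically E[X] ~ (c³/6)·n^{3(1−α)} = (7³/6)·n^{-1.5} → 0, so by Markov's inequality G has no triangles w.h.p.

E[X] ≈ 0.022900; in regime p = Θ(1/n^{3/2}) E[X] tends to 0 (below the triangle threshold p ~ 1/n).


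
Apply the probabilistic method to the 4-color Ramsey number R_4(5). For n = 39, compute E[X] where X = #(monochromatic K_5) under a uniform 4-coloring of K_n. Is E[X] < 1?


E[X] = C(39, 5) · 4^{1 − 10} = 575757 · 4^{−9} = 575757/262144.
As a reduced fraction: E[X] = 575757/262144 ≈ 2.19634.
Is E[X] < 1? NO.
Since E[X] ≥ 1, the first-moment bound is inconclusive at n = 39; it does NOT by itself certify R_4(5) > 39.

E[X] = 575757/262144 ≈ 2.19634; E[X] ≥ 1; first-moment method inconclusive here.


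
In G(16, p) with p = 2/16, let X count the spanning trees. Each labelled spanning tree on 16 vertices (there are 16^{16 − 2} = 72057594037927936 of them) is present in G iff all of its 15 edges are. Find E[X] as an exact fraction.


K_16 has 16^{16 − 2} = 72057594037927936 labelled spanning trees.
For each such spanning tree H, let X_H = 1 if all 15 edges of H are present in G. Then P[X_H = 1] = p^{15} = (1/8)^{15} = 1/35184372088832.
Summing the indicators: E[X] = Σ_H E[X_H] = 72057594037927936 · p^{15} = 72057594037927936 · 1/35184372088832 = 2048.
Numerically: E[X] ≈ 2048.

E[X] = 72057594037927936 · (1/8)^{15} = 2048 ≈ 2048.


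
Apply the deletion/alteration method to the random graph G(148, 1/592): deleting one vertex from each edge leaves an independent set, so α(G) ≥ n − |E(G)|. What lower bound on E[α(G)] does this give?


E[|E(G)|] = C(148, 2)·p = 10878 · (1/592) = 147/8.
E[α(G)] ≥ n − E[|E(G)|] = 148 − 147/8 = 1037/8.
Numerically: ≈ 129.6250.
(This is only a lower bound; the true E[α(G)] may be larger.)

E[α(G)] ≥ 1037/8 ≈ 129.6250.


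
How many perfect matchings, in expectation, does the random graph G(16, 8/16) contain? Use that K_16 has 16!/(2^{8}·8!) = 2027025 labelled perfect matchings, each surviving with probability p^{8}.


K_16 has 16!/(2^{8}·8!) = 2027025 labelled perfect matchings.
For each such perfect matching H, let X_H = 1 if all 8 edges of H are present in G. Then P[X_H = 1] = p^{8} = (1/2)^{8} = 1/256.
Summing the indicators: E[X] = Σ_H E[X_H] = 2027025 · p^{8} = 2027025 · 1/256 = 2027025/256.
Numerically: E[X] ≈ 7.92e+03.

E[X] = 2027025 · (1/2)^{8} = 2027025/256 ≈ 7.92e+03.


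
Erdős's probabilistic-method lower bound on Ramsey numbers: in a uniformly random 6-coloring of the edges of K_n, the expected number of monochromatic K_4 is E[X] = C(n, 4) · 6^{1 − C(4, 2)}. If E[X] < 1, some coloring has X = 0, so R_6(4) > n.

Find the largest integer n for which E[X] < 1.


We need C(n, 4) · 6^{1 − 6} < 1, i.e. C(n, 4) < 6^{6 − 1} = 7776.
Check values of n near the boundary:
  n = 18: C(18, 4) = 3060; 3060 < 7776? YES
  n = 19: C(19, 4) = 3876; 3876 < 7776? YES
  n = 20: C(20, 4) = 4845; 4845 < 7776? YES
  n = 21: C(21, 4) = 5985; 5985 < 7776? YES
  n = 22: C(22, 4) = 7315; 7315 < 7776? YES
  n = 23: C(23, 4) = 8855; 8855 < 7776? NO
The largest n with C(n, 4) < 7776 is n = 22 (where E[X] = 7315/7776 ≈ 0.940715). Hence R_6(4) > 22, i.e. R_6(4) ≥ 23.

Largest n = 22; hence R_6(4) > 22.


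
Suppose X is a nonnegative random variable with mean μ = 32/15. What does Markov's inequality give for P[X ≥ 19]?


μ = E[X] = 32/15, a = 19.
Markov: P[X ≥ 19] ≤ μ/a = (32/15)/19 = 32/285.
Numerically: ≈ 0.1123.
(Since a = 19 > μ = 2.1333, the bound 32/285 is < 1 and informative.)

P[X ≥ 19] ≤ 32/285 ≈ 0.1123.


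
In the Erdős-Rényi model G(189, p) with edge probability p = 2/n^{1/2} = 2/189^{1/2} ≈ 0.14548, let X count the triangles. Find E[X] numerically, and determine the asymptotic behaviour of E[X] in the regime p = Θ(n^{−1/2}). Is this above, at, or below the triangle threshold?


Number of potential triangles: C(189, 3) = 1107414.
Each occurs with probability p³ ≈ (0.14548)³ ≈ 3.0789120e-03.
By linearity: E[X] = C(189, 3)·p³ ≈ 1107414 · 3.0789120e-03 ≈ 3409.63029.
Since α = 1/2 < 1, p = c/n^{1/2} ≫ 1/n is above the triangle threshold p ~ 1/n. Asymptotically E[X] ~ (c³/6)·n^{3(1−α)} = (2³/6)·n^{1.5} → ∞; triangles are abundant w.h.p.

E[X] ≈ 3409.63029; in regime p = Θ(1/n^{1/2}) E[X] diverges (above the triangle threshold p ~ 1/n).


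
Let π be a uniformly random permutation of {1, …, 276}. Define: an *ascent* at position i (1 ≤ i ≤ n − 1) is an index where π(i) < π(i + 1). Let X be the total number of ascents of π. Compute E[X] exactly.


Write X = Σ X_I over i = 1, …, 275, with X_I the indicator of one ascent.
There are 275 indicators.
For each fixed i, the pair (π(i), π(i+1)) is a uniformly random ordered pair of distinct values from {1, …, 276}; by symmetry P[π(i) < π(i+1)] = 1/2.
By linearity: E[X] = 275 · (1/2) = (276 − 1) · (1/2) = 275/2 ≈ 137.50000.

E[X] = 275/2 = 137.50000.


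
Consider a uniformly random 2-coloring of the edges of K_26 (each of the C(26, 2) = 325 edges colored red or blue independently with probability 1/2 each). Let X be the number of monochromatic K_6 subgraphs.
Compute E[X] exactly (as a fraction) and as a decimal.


Let X = Σ_S X_S over the C(26, 6) = 230230 subsets S of size 6, where X_S = 1 if the K_6 on S is monochromatic.
For a fixed S, the K_6 on S has C(6, 2) = 15 edges. P[all 15 edges red] = (1/2)^15, and likewise for blue, so P[monochromatic] = 2·(1/2)^15 = 2^{1 − 15} = 1/16384.
By linearity of expectation: E[X] = C(26, 6) · 2^{1 − 15} = 230230 · 1/16384 = 115115/8192.
Numerically: E[X] ≈ 14.05212.

E[X] = C(26,6)·2^(1−C(6,2)) = 115115/8192 ≈ 14.05212.


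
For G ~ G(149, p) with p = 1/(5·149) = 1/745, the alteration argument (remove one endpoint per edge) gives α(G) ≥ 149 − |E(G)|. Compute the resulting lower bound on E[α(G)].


E[|E(G)|] = C(149, 2)·p = 11026 · (1/745) = 74/5.
E[α(G)] ≥ n − E[|E(G)|] = 149 − 74/5 = 671/5.
Numerically: ≈ 134.2000.
(This is only a lower bound; the true E[α(G)] may be larger.)

E[α(G)] ≥ 671/5 ≈ 134.2000.


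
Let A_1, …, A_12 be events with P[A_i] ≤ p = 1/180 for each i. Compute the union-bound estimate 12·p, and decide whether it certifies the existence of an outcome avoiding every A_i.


Union bound: P[∪_{i=1}^{12} A_i] ≤ Σ_i P[A_i] ≤ 12·p = 12·(1/180) = 1/15.
Numerically: 1/15 ≈ 0.067.
Is 1/15 < 1? YES.
Since P[∪ A_i] ≤ 1/15 < 1, the complement has P[∩ A_i^c] ≥ 1 − 1/15 = 14/15 > 0, so some outcome avoids every A_i.

12·p = 1/15 ≈ 0.067; existence CERTIFIED by the union bound.


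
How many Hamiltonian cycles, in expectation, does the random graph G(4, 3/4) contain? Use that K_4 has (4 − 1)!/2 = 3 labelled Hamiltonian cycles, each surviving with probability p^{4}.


K_4 has (4 − 1)!/2 = 3 labelled Hamiltonian cycles.
For each such Hamiltonian cycle H, let X_H = 1 if all 4 edges of H are present in G. Then P[X_H = 1] = p^{4} = (3/4)^{4} = 81/256.
By linearity of expectation: E[X] = Σ_H E[X_H] = 3 · p^{4} = 3 · 81/256 = 243/256.
Numerically: E[X] ≈ 0.949.

E[X] = 3 · (3/4)^{4} = 243/256 ≈ 0.949.


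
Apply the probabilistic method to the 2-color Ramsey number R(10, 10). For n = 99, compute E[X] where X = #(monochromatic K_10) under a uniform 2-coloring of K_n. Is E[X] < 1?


E[X] = C(99, 10) · 2^{1 − 45} = 15579278510796 · 2^{−44} = 15579278510796/17592186044416.
As a reduced fraction: E[X] = 3894819627699/4398046511104 ≈ 0.886.
Is E[X] < 1? YES.
Since E[X] < 1, there exists a 2-coloring of K_{99} with no monochromatic K_10; hence R(10, 10) > 99.

E[X] = 3894819627699/4398046511104 ≈ 0.886; E[X] < 1, so R(10, 10) > 99.


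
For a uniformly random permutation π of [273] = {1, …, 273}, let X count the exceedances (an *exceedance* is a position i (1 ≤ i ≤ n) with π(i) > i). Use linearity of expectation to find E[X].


Write X = Σ_{i=1}^{273} X_i, where X_i = 1_{π(i) > i}.
For each fixed i, π(i) is uniform over {1, …, 273} (marginal of a uniform permutation), so P[π(i) > i] = (n − i)/n. Summing: Σ_{i=1}^{273} (n − i)/n = (0 + 1 + … + 272)/273 = 273(273 − 1)/(2·273) = (273 − 1)/2.
Hence E[X] = Σ_{i=1}^{273} (273 − i)/273 = 136 ≈ 136.00000.

E[X] = 136 = 136.00000.


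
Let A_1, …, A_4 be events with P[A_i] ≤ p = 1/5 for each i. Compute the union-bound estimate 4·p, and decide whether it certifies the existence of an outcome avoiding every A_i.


Union bound: P[∪_{i=1}^{4} A_i] ≤ Σ_i P[A_i] ≤ 4·p = 4·(1/5) = 4/5.
Numerically: 4/5 ≈ 0.800.
Is 4/5 < 1? YES.
Since P[∪ A_i] ≤ 4/5 < 1, the complement has P[∩ A_i^c] ≥ 1 − 4/5 = 1/5 > 0, so some outcome avoids every A_i.

4·p = 4/5 ≈ 0.800; existence CERTIFIED by the union bound.


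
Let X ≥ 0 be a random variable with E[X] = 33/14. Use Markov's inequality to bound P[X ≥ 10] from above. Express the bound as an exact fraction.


μ = E[X] = 33/14, a = 10.
Markov: P[X ≥ 10] ≤ μ/a = (33/14)/10 = 33/140.
Numerically: ≈ 0.236.
(Since a = 10 > μ = 2.357, the bound 33/140 is < 1 and informative.)

P[X ≥ 10] ≤ 33/140 ≈ 0.236.


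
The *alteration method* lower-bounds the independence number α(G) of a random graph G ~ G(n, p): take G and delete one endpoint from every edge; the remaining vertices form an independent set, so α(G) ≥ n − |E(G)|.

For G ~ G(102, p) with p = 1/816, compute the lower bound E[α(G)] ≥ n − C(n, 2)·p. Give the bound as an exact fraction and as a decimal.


E[|E(G)|] = C(102, 2)·p = 5151 · (1/816) = 101/16.
E[α(G)] ≥ n − E[|E(G)|] = 102 − 101/16 = 1531/16.
Numerically: ≈ 95.68750.
(This is only a lower bound; the true E[α(G)] may be larger.)

E[α(G)] ≥ 1531/16 ≈ 95.68750.


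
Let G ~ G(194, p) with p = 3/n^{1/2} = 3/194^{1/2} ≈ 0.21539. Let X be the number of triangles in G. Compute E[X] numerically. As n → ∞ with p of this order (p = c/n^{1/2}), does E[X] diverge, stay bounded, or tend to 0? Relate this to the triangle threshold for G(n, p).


Number of potential triangles: C(194, 3) = 1198144.
Each occurs with probability p³ ≈ (0.21539)³ ≈ 9.9922012e-03.
By linearity: E[X] = C(194, 3)·p³ ≈ 1198144 · 9.9922012e-03 ≈ 11972.09589.
Since α = 1/2 < 1, p = c/n^{1/2} ≫ 1/n is above the triangle threshold p ~ 1/n. Asymptotically E[X] ~ (c³/6)·n^{3(1−α)} = (3³/6)·n^{1.5} → ∞; triangles are abundant w.h.p.

E[X] ≈ 11972.09589; in regime p = Θ(1/n^{1/2}) E[X] diverges (above the triangle threshold p ~ 1/n).


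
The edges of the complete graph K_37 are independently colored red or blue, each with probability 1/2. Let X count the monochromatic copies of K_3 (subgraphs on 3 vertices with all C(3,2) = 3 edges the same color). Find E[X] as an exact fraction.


Let X = Σ_S X_S over the C(37, 3) = 7770 subsets S of size 3, where X_S = 1 if the K_3 on S is monochromatic.
For a fixed S, the K_3 on S has C(3, 2) = 3 edges. P[all 3 edges red] = (1/2)^3, and likewise for blue, so P[monochromatic] = 2·(1/2)^3 = 2^{1 − 3} = 1/4.
By linearity: E[X] = C(37, 3) · 2^{1 − 3} = 7770 · 1/4 = 3885/2.
Numerically: E[X] ≈ 1942.5000.

E[X] = C(37,3)·2^(1−C(3,2)) = 3885/2 ≈ 1942.5000.


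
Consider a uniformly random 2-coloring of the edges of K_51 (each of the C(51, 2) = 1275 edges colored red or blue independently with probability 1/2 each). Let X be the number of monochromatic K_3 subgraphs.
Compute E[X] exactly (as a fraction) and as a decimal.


Let X = Σ_S X_S over the C(51, 3) = 20825 subsets S of size 3, where X_S = 1 if the K_3 on S is monochromatic.
For a fixed S, the K_3 on S has C(3, 2) = 3 edges. P[all 3 edges red] = (1/2)^3, and likewise for blue, so P[monochromatic] = 2·(1/2)^3 = 2^{1 − 3} = 1/4.
Summing: E[X] = C(51, 3) · 2^{1 − 3} = 20825 · 1/4 = 20825/4.
Numerically: E[X] ≈ 5206.250.

E[X] = C(51,3)·2^(1−C(3,2)) = 20825/4 ≈ 5206.250.


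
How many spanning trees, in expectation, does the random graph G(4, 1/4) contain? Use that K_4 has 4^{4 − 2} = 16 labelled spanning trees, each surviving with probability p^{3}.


K_4 has 4^{4 − 2} = 16 labelled spanning trees.
For each such spanning tree H, let X_H = 1 if all 3 edges of H are present in G. Then P[X_H = 1] = p^{3} = (1/4)^{3} = 1/64.
By linearity: E[X] = Σ_H E[X_H] = 16 · p^{3} = 16 · 1/64 = 1/4.
Numerically: E[X] ≈ 0.25.

E[X] = 16 · (1/4)^{3} = 1/4 ≈ 0.25.


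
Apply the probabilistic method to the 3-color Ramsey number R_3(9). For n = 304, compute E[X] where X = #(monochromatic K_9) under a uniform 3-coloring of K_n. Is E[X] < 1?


E[X] = C(304, 9) · 3^{1 − 36} = 54222992899492560 · 3^{−35} = 54222992899492560/50031545098999707.
As a reduced fraction: E[X] = 18074330966497520/16677181699666569 ≈ 1.084.
Is E[X] < 1? NO.
Since E[X] ≥ 1, the first-moment bound is inconclusive at n = 304; it does NOT by itself certify R_3(9) > 304.

E[X] = 18074330966497520/16677181699666569 ≈ 1.084; E[X] ≥ 1; first-moment method inconclusive here.


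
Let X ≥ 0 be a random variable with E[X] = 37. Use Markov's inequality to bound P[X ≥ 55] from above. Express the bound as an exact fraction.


μ = E[X] = 37, a = 55.
Markov: P[X ≥ 55] ≤ μ/a = (37)/55 = 37/55.
Numerically: ≈ 0.673.
(Since a = 55 > μ = 37.000, the bound 37/55 is < 1 and informative.)

P[X ≥ 55] ≤ 37/55 ≈ 0.673.


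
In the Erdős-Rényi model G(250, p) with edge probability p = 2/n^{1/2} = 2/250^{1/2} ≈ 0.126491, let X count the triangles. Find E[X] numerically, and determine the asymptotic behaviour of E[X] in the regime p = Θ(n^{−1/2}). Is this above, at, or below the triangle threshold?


Number of potential triangles: C(250, 3) = 2573000.
Each occurs with probability p³ ≈ (0.126491)³ ≈ 2.02385770e-03.
By linearity: E[X] = C(250, 3)·p³ ≈ 2573000 · 2.02385770e-03 ≈ 5207.385869.
Since α = 1/2 < 1, p = c/n^{1/2} ≫ 1/n is above the triangle threshold p ~ 1/n. Asymptotically E[X] ~ (c³/6)·n^{3(1−α)} = (2³/6)·n^{1.5} → ∞; triangles are abundant w.h.p.

E[X] ≈ 5207.385869; in regime p = Θ(1/n^{1/2}) E[X] diverges (above the triangle threshold p ~ 1/n).


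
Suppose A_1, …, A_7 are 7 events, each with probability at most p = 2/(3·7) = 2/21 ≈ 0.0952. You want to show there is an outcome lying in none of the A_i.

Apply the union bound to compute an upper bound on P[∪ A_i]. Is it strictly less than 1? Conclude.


Union bound: P[∪_{i=1}^{7} A_i] ≤ Σ_i P[A_i] ≤ 7·p = 7·(2/21) = 2/3.
Numerically: 2/3 ≈ 0.6667.
Is 2/3 < 1? YES.
Since P[∪ A_i] ≤ 2/3 < 1, the complement has P[∩ A_i^c] ≥ 1 − 2/3 = 1/3 > 0, so some outcome avoids every A_i.

7·p = 2/3 ≈ 0.6667; existence CERTIFIED by the union bound.


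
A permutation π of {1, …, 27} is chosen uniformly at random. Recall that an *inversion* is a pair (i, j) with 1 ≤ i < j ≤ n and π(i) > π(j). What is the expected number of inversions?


Write X = Σ X_I over the C(27, 2) = 351 pairs i < j, with X_I the indicator of one inversion.
There are 351 indicators.
For each fixed pair i < j, the values π(i) and π(j) are two distinct elements of {1, …, 27} in uniformly random order; by symmetry P[π(i) > π(j)] = 1/2.
By linearity: E[X] = 351 · (1/2) = C(27, 2) · (1/2) = 351/2 = 351/2 ≈ 175.50000.

E[X] = 351/2 = 175.50000.


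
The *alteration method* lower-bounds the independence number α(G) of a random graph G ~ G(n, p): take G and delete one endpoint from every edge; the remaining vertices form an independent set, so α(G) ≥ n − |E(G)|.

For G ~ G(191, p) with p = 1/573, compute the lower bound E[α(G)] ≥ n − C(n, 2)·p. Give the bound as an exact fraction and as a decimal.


E[|E(G)|] = C(191, 2)·p = 18145 · (1/573) = 95/3.
E[α(G)] ≥ n − E[|E(G)|] = 191 − 95/3 = 478/3.
Numerically: ≈ 159.33333.
(This is only a lower bound; the true E[α(G)] may be larger.)

E[α(G)] ≥ 478/3 ≈ 159.33333.


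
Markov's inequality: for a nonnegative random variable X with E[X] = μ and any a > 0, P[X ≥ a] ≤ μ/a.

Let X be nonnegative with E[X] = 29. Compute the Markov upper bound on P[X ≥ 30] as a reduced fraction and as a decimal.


μ = E[X] = 29, a = 30.
Markov: P[X ≥ 30] ≤ μ/a = (29)/30 = 29/30.
Numerically: ≈ 0.96667.
(Since a = 30 > μ = 29.00000, the bound 29/30 is < 1 and informative.)

P[X ≥ 30] ≤ 29/30 ≈ 0.96667.


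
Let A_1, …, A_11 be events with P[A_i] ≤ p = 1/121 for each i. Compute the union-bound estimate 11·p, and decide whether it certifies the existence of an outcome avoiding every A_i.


Union bound: P[∪_{i=1}^{11} A_i] ≤ Σ_i P[A_i] ≤ 11·p = 11·(1/121) = 1/11.
Numerically: 1/11 ≈ 0.091.
Is 1/11 < 1? YES.
Since P[∪ A_i] ≤ 1/11 < 1, the complement has P[∩ A_i^c] ≥ 1 − 1/11 = 10/11 > 0, so some outcome avoids every A_i.

11·p = 1/11 ≈ 0.091; existence CERTIFIED by the union bound.


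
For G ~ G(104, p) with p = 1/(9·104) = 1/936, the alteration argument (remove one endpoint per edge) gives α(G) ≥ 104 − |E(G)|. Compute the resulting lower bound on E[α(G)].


E[|E(G)|] = C(104, 2)·p = 5356 · (1/936) = 103/18.
E[α(G)] ≥ n − E[|E(G)|] = 104 − 103/18 = 1769/18.
Numerically: ≈ 98.27778.
(This is only a lower bound; the true E[α(G)] may be larger.)

E[α(G)] ≥ 1769/18 ≈ 98.27778.


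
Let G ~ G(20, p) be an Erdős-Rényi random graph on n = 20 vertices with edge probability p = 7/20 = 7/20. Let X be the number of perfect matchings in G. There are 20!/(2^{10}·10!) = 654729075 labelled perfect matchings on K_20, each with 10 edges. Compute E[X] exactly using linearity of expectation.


K_20 has 20!/(2^{10}·10!) = 654729075 labelled perfect matchings.
For each such perfect matching H, let X_H = 1 if all 10 edges of H are present in G. Then P[X_H = 1] = p^{10} = (7/20)^{10} = 282475249/10240000000000.
By linearity: E[X] = Σ_H E[X_H] = 654729075 · p^{10} = 654729075 · 282475249/10240000000000 = 7397790339526587/409600000000.
Numerically: E[X] ≈ 18061.

E[X] = 654729075 · (7/20)^{10} = 7397790339526587/409600000000 ≈ 18061.


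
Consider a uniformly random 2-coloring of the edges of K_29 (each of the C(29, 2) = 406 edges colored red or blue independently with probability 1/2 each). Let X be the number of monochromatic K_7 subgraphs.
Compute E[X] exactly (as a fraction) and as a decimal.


Let X = Σ_S X_S over the C(29, 7) = 1560780 subsets S of size 7, where X_S = 1 if the K_7 on S is monochromatic.
For a fixed S, the K_7 on S has C(7, 2) = 21 edges. P[all 21 edges red] = (1/2)^21, and likewise for blue, so P[monochromatic] = 2·(1/2)^21 = 2^{1 − 21} = 1/1048576.
Summing: E[X] = C(29, 7) · 2^{1 − 21} = 1560780 · 1/1048576 = 390195/262144.
Numerically: E[X] ≈ 1.4885.

E[X] = C(29,7)·2^(1−C(7,2)) = 390195/262144 ≈ 1.4885.


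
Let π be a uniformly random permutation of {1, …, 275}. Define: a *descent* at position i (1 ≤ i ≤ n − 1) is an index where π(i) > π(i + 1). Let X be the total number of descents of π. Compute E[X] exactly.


Write X = Σ X_I over i = 1, …, 274, with X_I the indicator of one descent.
There are 274 indicators.
For each fixed i, the pair (π(i), π(i+1)) is a uniformly random ordered pair of distinct values from {1, …, 275}; by symmetry P[π(i) > π(i+1)] = 1/2.
By linearity: E[X] = 274 · (1/2) = (275 − 1) · (1/2) = 137 ≈ 137.000000.

E[X] = 137 = 137.000000.


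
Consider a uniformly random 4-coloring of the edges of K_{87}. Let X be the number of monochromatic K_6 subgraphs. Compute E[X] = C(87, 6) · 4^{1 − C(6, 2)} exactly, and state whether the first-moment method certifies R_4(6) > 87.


E[X] = C(87, 6) · 4^{1 − 15} = 504981379 · 4^{−14} = 504981379/268435456.
As a reduced fraction: E[X] = 504981379/268435456 ≈ 1.88120.
Is E[X] < 1? NO.
Since E[X] ≥ 1, the first-moment bound is inconclusive at n = 87; it does NOT by itself certify R_4(6) > 87.

E[X] = 504981379/268435456 ≈ 1.88120; E[X] ≥ 1; first-moment method inconclusive here.


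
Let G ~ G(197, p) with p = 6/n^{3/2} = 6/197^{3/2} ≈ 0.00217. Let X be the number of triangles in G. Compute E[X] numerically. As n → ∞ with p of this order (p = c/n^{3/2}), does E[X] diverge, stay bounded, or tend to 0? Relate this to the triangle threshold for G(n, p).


Number of potential triangles: C(197, 3) = 1254890.
Each occurs with probability p³ ≈ (0.00217)³ ≈ 1.0217761e-08.
By linearity: E[X] = C(197, 3)·p³ ≈ 1254890 · 1.0217761e-08 ≈ 0.01282.
Since α = 3/2 > 1, p = c/n^{3/2} = o(1/n) is below the triangle threshold p ~ 1/n. Asymptotically E[X] ~ (c³/6)·n^{3(1−α)} = (6³/6)·n^{-1.5} → 0, so by Markov's inequality G has no triangles w.h.p.

E[X] ≈ 0.01282; in regime p = Θ(1/n^{3/2}) E[X] tends to 0 (below the triangle threshold p ~ 1/n).


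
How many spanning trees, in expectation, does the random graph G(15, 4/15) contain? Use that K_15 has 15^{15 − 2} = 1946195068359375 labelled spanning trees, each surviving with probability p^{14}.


K_15 has 15^{15 − 2} = 1946195068359375 labelled spanning trees.
For each such spanning tree H, let X_H = 1 if all 14 edges of H are present in G. Then P[X_H = 1] = p^{14} = (4/15)^{14} = 268435456/29192926025390625.
By linearity of expectation: E[X] = Σ_H E[X_H] = 1946195068359375 · p^{14} = 1946195068359375 · 268435456/29192926025390625 = 268435456/15.
Numerically: E[X] ≈ 1.79e+07.

E[X] = 1946195068359375 · (4/15)^{14} = 268435456/15 ≈ 1.79e+07.


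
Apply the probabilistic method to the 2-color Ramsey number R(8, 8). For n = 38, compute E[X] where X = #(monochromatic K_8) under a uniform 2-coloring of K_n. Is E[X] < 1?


E[X] = C(38, 8) · 2^{1 − 28} = 48903492 · 2^{−27} = 48903492/134217728.
As a reduced fraction: E[X] = 12225873/33554432 ≈ 0.364.
Is E[X] < 1? YES.
Since E[X] < 1, there exists a 2-coloring of K_{38} with no monochromatic K_8; hence R(8, 8) > 38.

E[X] = 12225873/33554432 ≈ 0.364; E[X] < 1, so R(8, 8) > 38.


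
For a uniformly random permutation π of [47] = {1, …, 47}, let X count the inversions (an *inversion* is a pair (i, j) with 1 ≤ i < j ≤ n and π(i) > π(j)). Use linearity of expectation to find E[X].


Write X = Σ X_I over the C(47, 2) = 1081 pairs i < j, with X_I the indicator of one inversion.
There are 1081 indicators.
For each fixed pair i < j, the values π(i) and π(j) are two distinct elements of {1, …, 47} in uniformly random order; by symmetry P[π(i) > π(j)] = 1/2.
By linearity: E[X] = 1081 · (1/2) = C(47, 2) · (1/2) = 1081/2 = 1081/2 ≈ 540.500000.

E[X] = 1081/2 = 540.500000.


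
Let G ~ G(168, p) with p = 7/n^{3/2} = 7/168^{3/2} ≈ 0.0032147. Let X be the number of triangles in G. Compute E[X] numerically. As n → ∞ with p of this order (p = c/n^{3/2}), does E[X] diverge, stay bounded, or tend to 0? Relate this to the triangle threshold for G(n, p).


Number of potential triangles: C(168, 3) = 776216.
Each occurs with probability p³ ≈ (0.0032147)³ ≈ 3.3220208e-08.
By linearity: E[X] = C(168, 3)·p³ ≈ 776216 · 3.3220208e-08 ≈ 0.02579.
Since α = 3/2 > 1, p = c/n^{3/2} = o(1/n) is below the triangle threshold p ~ 1/n. Asymptotically E[X] ~ (c³/6)·n^{3(1−α)} = (7³/6)·n^{-1.5} → 0, so by Markov's inequality G has no triangles w.h.p.

E[X] ≈ 0.02579; in regime p = Θ(1/n^{3/2}) E[X] tends to 0 (below the triangle threshold p ~ 1/n).


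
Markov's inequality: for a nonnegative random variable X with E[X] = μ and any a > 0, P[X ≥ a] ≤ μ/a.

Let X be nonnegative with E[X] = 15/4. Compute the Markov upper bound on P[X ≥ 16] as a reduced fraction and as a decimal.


μ = E[X] = 15/4, a = 16.
Markov: P[X ≥ 16] ≤ μ/a = (15/4)/16 = 15/64.
Numerically: ≈ 0.234.
(Since a = 16 > μ = 3.750, the bound 15/64 is < 1 and informative.)

P[X ≥ 16] ≤ 15/64 ≈ 0.234.


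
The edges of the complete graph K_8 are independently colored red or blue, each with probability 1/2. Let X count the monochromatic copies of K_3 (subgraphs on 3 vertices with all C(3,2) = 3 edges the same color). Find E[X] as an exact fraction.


Let X = Σ_S X_S over the C(8, 3) = 56 subsets S of size 3, where X_S = 1 if the K_3 on S is monochromatic.
For a fixed S, the K_3 on S has C(3, 2) = 3 edges. P[all 3 edges red] = (1/2)^3, and likewise for blue, so P[monochromatic] = 2·(1/2)^3 = 2^{1 − 3} = 1/4.
By linearity: E[X] = C(8, 3) · 2^{1 − 3} = 56 · 1/4 = 14.
Numerically: E[X] ≈ 14.0000.

E[X] = C(8,3)·2^(1−C(3,2)) = 14 ≈ 14.0000.
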